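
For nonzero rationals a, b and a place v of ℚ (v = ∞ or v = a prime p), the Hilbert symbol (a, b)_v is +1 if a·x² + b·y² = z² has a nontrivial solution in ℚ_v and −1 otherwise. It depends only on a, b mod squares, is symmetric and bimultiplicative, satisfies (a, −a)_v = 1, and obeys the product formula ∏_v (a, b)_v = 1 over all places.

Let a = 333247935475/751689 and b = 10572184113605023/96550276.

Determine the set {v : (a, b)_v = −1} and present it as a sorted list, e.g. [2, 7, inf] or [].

[2, 13]

Mod squares: a ≡ 91, b ≡ 7. Check v ∈ {∞, 2, 3, 5, 7, 13, 17, 19}.
v=13: a=13^3·(≡11), b=13^6·(≡2) mod 13; (11|13)=-1, (2|13)=-1; (−1)^{3·6·6}·(-1)^6·(-1)^3 = -1.
v=2: v_2(a)=0, v_2(b)=-2; units ≡ 3, 7 (mod 8); ε·ε+αω+βω = 1·1+0·0+-2·1 ≡ 1  ⇒  (a,b)_2 = -1.
v=5: a=5^2·(≡1), b=5^0·(≡3) mod 5; (1|5)=+1, (3|5)=-1; (−1)^{2·0·2}·(+1)^0·(-1)^2 = +1.
v=19: a=19^2·(≡15), b=19^4·(≡5) mod 19; (15|19)=-1, (5|19)=+1; (−1)^{2·4·9}·(-1)^4·(+1)^2 = +1.
v=17: a=17^-4·(≡11), b=17^-6·(≡7) mod 17; (11|17)=-1, (7|17)=-1; (−1)^{-4·-6·8}·(-1)^-6·(-1)^-4 = +1.
v=7: a=7^5·(≡5), b=7^5·(≡4) mod 7; (5|7)=-1, (4|7)=+1; (−1)^{5·5·3}·(-1)^5·(+1)^5 = +1.
v=3: a=3^-2·(≡1), b=3^0·(≡1) mod 3; (1|3)=+1, (1|3)=+1; (−1)^{-2·0·1}·(+1)^0·(+1)^-2 = +1.
v=∞: 91 > 0 and 7 > 0  ⇒  (a,b)_∞ = +1.
|Ram(91, 7)| = 2, even; anisotropic at {2, 13}.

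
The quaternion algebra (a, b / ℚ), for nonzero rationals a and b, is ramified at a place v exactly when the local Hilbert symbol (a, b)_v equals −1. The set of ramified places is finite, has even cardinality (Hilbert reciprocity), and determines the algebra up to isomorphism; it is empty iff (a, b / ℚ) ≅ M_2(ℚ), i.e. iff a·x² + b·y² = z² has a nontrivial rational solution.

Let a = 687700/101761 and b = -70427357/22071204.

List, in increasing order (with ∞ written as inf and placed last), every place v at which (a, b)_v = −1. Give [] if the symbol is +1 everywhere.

[11, 19]

(a, b) ≡ (13, -2717) mod (ℚ^×)²; places V = {2, 3, 5, 7, 11, 13, 19, 23, 29, ∞}.
(a,b)_5: α=2, u≡3; β=0, v≡2 (mod 5); (3|5)=-1, (2|5)=-1; sign (−1)^0·-1^0·-1^2 = +1.
(a,b)_23: α=2, u≡9; β=2, v≡17 (mod 23); (9|23)=+1, (17|23)=-1; sign (−1)^0·+1^2·-1^2 = +1.
(a,b)_11: α=-2, u≡7; β=1, v≡8 (mod 11); (7|11)=-1, (8|11)=-1; sign (−1)^0·-1^1·-1^-2 = -1.
(a,b)_2: α=2, β=-2; u≡5, v≡3 (mod 8); ε(u)ε(v)=0·1, αω(v)=2·1, βω(u)=-2·1; sum ≡ 0  ⇒  +1.
(a,b)_3: α=0, u≡1; β=-8, v≡1 (mod 3); (1|3)=+1, (1|3)=+1; sign (−1)^0·+1^-8·+1^0 = +1.
(a,b)_∞: sgn(13)=+, sgn(-2717)=−, so +1.
(a,b)_7: α=0, u≡3; β=2, v≡3 (mod 7); (3|7)=-1, (3|7)=-1; sign (−1)^0·-1^2·-1^0 = +1.
(a,b)_13: α=1, u≡12; β=1, v≡12 (mod 13); (12|13)=+1, (12|13)=+1; sign (−1)^0·+1^1·+1^1 = +1.
(a,b)_19: α=0, u≡8; β=1, v≡17 (mod 19); (8|19)=-1, (17|19)=+1; sign (−1)^0·-1^1·+1^0 = -1.
(a,b)_29: α=-2, u≡22; β=-2, v≡16 (mod 29); (22|29)=+1, (16|29)=+1; sign (−1)^0·+1^-2·+1^-2 = +1.
Ram(13, -2717) = {11, 19}; no ℚ_11-point on the conic.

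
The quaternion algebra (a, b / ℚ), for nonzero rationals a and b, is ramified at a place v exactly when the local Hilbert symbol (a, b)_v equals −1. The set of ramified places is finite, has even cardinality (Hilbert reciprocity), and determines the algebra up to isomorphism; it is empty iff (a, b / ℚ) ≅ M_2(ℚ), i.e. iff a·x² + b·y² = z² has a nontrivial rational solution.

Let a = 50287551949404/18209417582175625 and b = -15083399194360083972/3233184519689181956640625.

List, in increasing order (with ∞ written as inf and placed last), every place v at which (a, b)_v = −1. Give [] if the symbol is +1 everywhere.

[2, 11]

Mod squares: a ≡ 231, b ≡ -33. Check v ∈ {∞, 2, 3, 5, 7, 11, 13, 19, 23, 41}.
v=13: a=13^-4·(≡4), b=13^-6·(≡6) mod 13; (4|13)=+1, (6|13)=-1; (−1)^{-4·-6·6}·(+1)^-6·(-1)^-4 = +1.
v=11: a=11^1·(≡6), b=11^1·(≡6) mod 11; (6|11)=-1, (6|11)=-1; (−1)^{1·1·5}·(-1)^1·(-1)^1 = -1.
v=23: a=23^4·(≡8), b=23^6·(≡1) mod 23; (8|23)=+1, (1|23)=+1; (−1)^{4·6·11}·(+1)^6·(+1)^4 = +1.
v=∞: 231 > 0 and -33 < 0  ⇒  (a,b)_∞ = +1.
v=19: a=19^-2·(≡10), b=19^-2·(≡7) mod 19; (10|19)=-1, (7|19)=+1; (−1)^{-2·-2·9}·(-1)^-2·(+1)^-2 = +1.
v=41: a=41^-4·(≡7), b=41^-6·(≡1) mod 41; (7|41)=-1, (1|41)=+1; (−1)^{-4·-6·20}·(-1)^-6·(+1)^-4 = +1.
v=5: a=5^-4·(≡4), b=5^-8·(≡2) mod 5; (4|5)=+1, (2|5)=-1; (−1)^{-4·-8·2}·(+1)^-8·(-1)^-4 = +1.
v=3: a=3^5·(≡2), b=3^9·(≡1) mod 3; (2|3)=-1, (1|3)=+1; (−1)^{5·9·1}·(-1)^9·(+1)^5 = +1.
v=2: v_2(a)=2, v_2(b)=2; units ≡ 7, 7 (mod 8); ε·ε+αω+βω = 1·1+2·0+2·0 ≡ 1  ⇒  (a,b)_2 = -1.
v=7: a=7^5·(≡6), b=7^6·(≡1) mod 7; (6|7)=-1, (1|7)=+1; (−1)^{5·6·3}·(-1)^6·(+1)^5 = +1.
|Ram(231, -33)| = 2, even; anisotropic at {2, 11}.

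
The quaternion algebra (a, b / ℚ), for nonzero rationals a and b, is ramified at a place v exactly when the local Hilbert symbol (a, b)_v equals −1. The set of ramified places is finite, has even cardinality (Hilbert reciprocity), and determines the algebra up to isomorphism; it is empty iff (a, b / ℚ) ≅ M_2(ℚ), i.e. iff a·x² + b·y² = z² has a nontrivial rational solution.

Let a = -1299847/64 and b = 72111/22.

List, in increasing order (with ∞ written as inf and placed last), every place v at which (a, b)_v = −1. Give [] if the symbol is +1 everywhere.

[3, 19]

Mod squares: a ≡ -703, b ≡ 858. Check v ∈ {∞, 2, 3, 11, 13, 19, 37, 43}.
v=2: v_2(a)=-6, v_2(b)=-1; units ≡ 1, 5 (mod 8); ε·ε+αω+βω = 0·0+-6·1+-1·0 ≡ 0  ⇒  (a,b)_2 = +1.
v=37: a=37^1·(≡24), b=37^0·(≡10) mod 37; (24|37)=-1, (10|37)=+1; (−1)^{1·0·18}·(-1)^0·(+1)^1 = +1.
v=∞: -703 < 0 and 858 > 0  ⇒  (a,b)_∞ = +1.
v=13: a=13^0·(≡3), b=13^1·(≡1) mod 13; (3|13)=+1, (1|13)=+1; (−1)^{0·1·6}·(+1)^1·(+1)^0 = +1.
v=11: a=11^0·(≡5), b=11^-1·(≡3) mod 11; (5|11)=+1, (3|11)=+1; (−1)^{0·-1·5}·(+1)^-1·(+1)^0 = +1.
v=43: a=43^2·(≡30), b=43^2·(≡35) mod 43; (30|43)=-1, (35|43)=+1; (−1)^{2·2·21}·(-1)^2·(+1)^2 = +1.
v=19: a=19^1·(≡9), b=19^0·(≡2) mod 19; (9|19)=+1, (2|19)=-1; (−1)^{1·0·9}·(+1)^0·(-1)^1 = -1.
v=3: a=3^0·(≡2), b=3^1·(≡1) mod 3; (2|3)=-1, (1|3)=+1; (−1)^{0·1·1}·(-1)^1·(+1)^0 = -1.
Ram(-703, 858) = {3, 19}; no ℚ_3-point on the conic.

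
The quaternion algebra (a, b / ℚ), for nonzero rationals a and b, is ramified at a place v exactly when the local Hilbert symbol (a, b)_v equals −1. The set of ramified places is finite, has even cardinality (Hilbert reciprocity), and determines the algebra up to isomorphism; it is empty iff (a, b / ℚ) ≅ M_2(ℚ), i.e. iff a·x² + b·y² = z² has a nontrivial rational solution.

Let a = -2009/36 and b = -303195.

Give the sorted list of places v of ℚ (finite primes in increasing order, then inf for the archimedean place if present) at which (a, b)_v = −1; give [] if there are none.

(a, b) ≡ (-41, -303195) mod (ℚ^×)²; places V = {2, 3, 5, 7, 17, 29, 41, ∞}.
(a,b)_2: α=-2, β=0; u≡7, v≡5 (mod 8); ε(u)ε(v)=1·0, αω(v)=-2·1, βω(u)=0·0; sum ≡ 0  ⇒  +1.
(a,b)_∞: sgn(-41)=−, sgn(-303195)=−, so -1.
(a,b)_29: α=0, u≡3; β=1, v≡14 (mod 29); (3|29)=-1, (14|29)=-1; sign (−1)^0·-1^1·-1^0 = -1.
(a,b)_3: α=-2, u≡1; β=1, v≡2 (mod 3); (1|3)=+1, (2|3)=-1; sign (−1)^0·+1^1·-1^-2 = +1.
(a,b)_5: α=0, u≡1; β=1, v≡1 (mod 5); (1|5)=+1, (1|5)=+1; sign (−1)^0·+1^1·+1^0 = +1.
(a,b)_7: α=2, u≡1; β=0, v≡3 (mod 7); (1|7)=+1, (3|7)=-1; sign (−1)^0·+1^0·-1^2 = +1.
(a,b)_41: α=1, u≡18; β=1, v≡26 (mod 41); (18|41)=+1, (26|41)=-1; sign (−1)^0·+1^1·-1^1 = -1.
(a,b)_17: α=0, u≡7; β=1, v≡15 (mod 17); (7|17)=-1, (15|17)=+1; sign (−1)^0·-1^1·+1^0 = -1.
|Ram(-41, -303195)| = 4, even; anisotropic at {17, 29, 41, ∞}.

[17, 29, 41, inf]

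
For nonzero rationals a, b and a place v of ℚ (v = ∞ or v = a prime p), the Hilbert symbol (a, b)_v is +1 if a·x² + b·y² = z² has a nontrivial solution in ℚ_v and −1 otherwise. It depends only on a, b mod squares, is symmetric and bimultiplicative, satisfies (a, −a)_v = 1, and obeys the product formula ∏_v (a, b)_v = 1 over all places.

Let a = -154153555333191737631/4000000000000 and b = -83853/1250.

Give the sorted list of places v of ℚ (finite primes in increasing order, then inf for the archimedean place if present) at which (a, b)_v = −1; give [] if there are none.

[3, inf]

Mod squares: a ≡ -231, b ≡ -154. Check v ∈ {∞, 2, 3, 5, 7, 11}.
v=7: a=7^7·(≡2), b=7^1·(≡3) mod 7; (2|7)=+1, (3|7)=-1; (−1)^{7·1·3}·(+1)^1·(-1)^7 = +1.
v=∞: -231 < 0 and -154 < 0  ⇒  (a,b)_∞ = -1.
v=11: a=11^5·(≡5), b=11^3·(≡2) mod 11; (5|11)=+1, (2|11)=-1; (−1)^{5·3·5}·(+1)^3·(-1)^5 = +1.
v=2: v_2(a)=-14, v_2(b)=-1; units ≡ 1, 3 (mod 8); ε·ε+αω+βω = 0·1+-14·1+-1·0 ≡ 0  ⇒  (a,b)_2 = +1.
v=5: a=5^-12·(≡1), b=5^-4·(≡1) mod 5; (1|5)=+1, (1|5)=+1; (−1)^{-12·-4·2}·(+1)^-4·(+1)^-12 = +1.
v=3: a=3^19·(≡1), b=3^2·(≡2) mod 3; (1|3)=+1, (2|3)=-1; (−1)^{19·2·1}·(+1)^2·(-1)^19 = -1.
Ram(-231, -154) = {3, ∞}; no ℚ_3-point on the conic.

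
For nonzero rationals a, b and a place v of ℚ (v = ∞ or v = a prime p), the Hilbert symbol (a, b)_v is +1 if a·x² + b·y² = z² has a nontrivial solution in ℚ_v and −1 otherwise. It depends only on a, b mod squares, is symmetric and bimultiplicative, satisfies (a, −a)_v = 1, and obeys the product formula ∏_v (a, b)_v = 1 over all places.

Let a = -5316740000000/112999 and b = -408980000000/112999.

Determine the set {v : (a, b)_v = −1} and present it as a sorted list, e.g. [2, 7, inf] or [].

Mod squares: a ≡ -25415, b ≡ -1955. Check v ∈ {∞, 2, 5, 11, 13, 17, 23}.
v=17: a=17^-3·(≡15), b=17^-3·(≡9) mod 17; (15|17)=+1, (9|17)=+1; (−1)^{-3·-3·8}·(+1)^-3·(+1)^-3 = +1.
v=∞: -25415 < 0 and -1955 < 0  ⇒  (a,b)_∞ = -1.
v=13: a=13^3·(≡8), b=13^2·(≡8) mod 13; (8|13)=-1, (8|13)=-1; (−1)^{3·2·6}·(-1)^2·(-1)^3 = -1.
v=5: a=5^7·(≡2), b=5^7·(≡4) mod 5; (2|5)=-1, (4|5)=+1; (−1)^{7·7·2}·(-1)^7·(+1)^7 = -1.
v=23: a=23^-1·(≡17), b=23^-1·(≡19) mod 23; (17|23)=-1, (19|23)=-1; (−1)^{-1·-1·11}·(-1)^-1·(-1)^-1 = -1.
v=11: a=11^2·(≡7), b=11^2·(≡9) mod 11; (7|11)=-1, (9|11)=+1; (−1)^{2·2·5}·(-1)^2·(+1)^2 = +1.
v=2: v_2(a)=8, v_2(b)=8; units ≡ 1, 5 (mod 8); ε·ε+αω+βω = 0·0+8·1+8·0 ≡ 0  ⇒  (a,b)_2 = +1.
Ram(-25415, -1955) = {5, 13, 23, ∞}; no ℚ_5-point on the conic.

[5, 13, 23, inf]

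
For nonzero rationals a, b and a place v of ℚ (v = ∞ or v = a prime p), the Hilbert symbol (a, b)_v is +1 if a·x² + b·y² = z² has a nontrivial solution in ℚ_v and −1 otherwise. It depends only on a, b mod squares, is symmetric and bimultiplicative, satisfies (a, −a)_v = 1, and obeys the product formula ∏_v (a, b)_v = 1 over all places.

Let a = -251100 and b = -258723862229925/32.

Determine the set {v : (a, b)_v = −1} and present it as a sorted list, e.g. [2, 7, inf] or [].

[3, 37, 53, inf]

(a, b) ≡ (-31, -364746) mod (ℚ^×)²; places V = {2, 3, 5, 31, 37, 53, ∞}.
(a,b)_5: α=2, u≡1; β=2, v≡4 (mod 5); (1|5)=+1, (4|5)=+1; sign (−1)^0·+1^2·+1^2 = +1.
(a,b)_∞: sgn(-31)=−, sgn(-364746)=−, so -1.
(a,b)_3: α=4, u≡2; β=11, v≡2 (mod 3); (2|3)=-1, (2|3)=-1; sign (−1)^0·-1^11·-1^4 = -1.
(a,b)_37: α=0, u≡19; β=1, v≡9 (mod 37); (19|37)=-1, (9|37)=+1; sign (−1)^0·-1^1·+1^0 = -1.
(a,b)_53: α=0, u≡14; β=1, v≡14 (mod 53); (14|53)=-1, (14|53)=-1; sign (−1)^0·-1^1·-1^0 = -1.
(a,b)_31: α=1, u≡22; β=3, v≡4 (mod 31); (22|31)=-1, (4|31)=+1; sign (−1)^1·-1^3·+1^1 = +1.
(a,b)_2: α=2, β=-5; u≡1, v≡3 (mod 8); ε(u)ε(v)=0·1, αω(v)=2·1, βω(u)=-5·0; sum ≡ 0  ⇒  +1.
Ram(-31, -364746) = {3, 37, 53, ∞}; no ℚ_3-point on the conic.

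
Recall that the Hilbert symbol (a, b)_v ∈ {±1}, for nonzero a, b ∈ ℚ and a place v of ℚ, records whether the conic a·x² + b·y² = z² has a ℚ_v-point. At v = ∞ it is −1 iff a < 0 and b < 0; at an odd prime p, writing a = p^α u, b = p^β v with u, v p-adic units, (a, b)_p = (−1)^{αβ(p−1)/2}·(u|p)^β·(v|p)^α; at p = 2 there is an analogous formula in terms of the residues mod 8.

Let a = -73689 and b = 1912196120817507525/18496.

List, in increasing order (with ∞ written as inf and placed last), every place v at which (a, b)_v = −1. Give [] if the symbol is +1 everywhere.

(a, b) ≡ (-609, 21) mod (ℚ^×)²; places V = {2, 3, 5, 7, 11, 13, 17, 29, ∞}.
(a,b)_11: α=2, u≡7; β=4, v≡2 (mod 11); (7|11)=-1, (2|11)=-1; sign (−1)^0·-1^4·-1^2 = +1.
(a,b)_29: α=1, u≡11; β=2, v≡8 (mod 29); (11|29)=-1, (8|29)=-1; sign (−1)^0·-1^2·-1^1 = -1.
(a,b)_5: α=0, u≡1; β=2, v≡1 (mod 5); (1|5)=+1, (1|5)=+1; sign (−1)^0·+1^2·+1^0 = +1.
(a,b)_3: α=1, u≡1; β=7, v≡1 (mod 3); (1|3)=+1, (1|3)=+1; sign (−1)^1·+1^7·+1^1 = -1.
(a,b)_2: α=0, β=-6; u≡7, v≡5 (mod 8); ε(u)ε(v)=1·0, αω(v)=0·1, βω(u)=-6·0; sum ≡ 0  ⇒  +1.
(a,b)_13: α=0, u≡8; β=2, v≡11 (mod 13); (8|13)=-1, (11|13)=-1; sign (−1)^0·-1^2·-1^0 = +1.
(a,b)_7: α=1, u≡1; β=5, v≡3 (mod 7); (1|7)=+1, (3|7)=-1; sign (−1)^1·+1^5·-1^1 = +1.
(a,b)_17: α=0, u≡6; β=-2, v≡9 (mod 17); (6|17)=-1, (9|17)=+1; sign (−1)^0·-1^-2·+1^0 = +1.
(a,b)_∞: sgn(-609)=−, sgn(21)=+, so +1.
|Ram(-609, 21)| = 2, even; anisotropic at {3, 29}.

[3, 29]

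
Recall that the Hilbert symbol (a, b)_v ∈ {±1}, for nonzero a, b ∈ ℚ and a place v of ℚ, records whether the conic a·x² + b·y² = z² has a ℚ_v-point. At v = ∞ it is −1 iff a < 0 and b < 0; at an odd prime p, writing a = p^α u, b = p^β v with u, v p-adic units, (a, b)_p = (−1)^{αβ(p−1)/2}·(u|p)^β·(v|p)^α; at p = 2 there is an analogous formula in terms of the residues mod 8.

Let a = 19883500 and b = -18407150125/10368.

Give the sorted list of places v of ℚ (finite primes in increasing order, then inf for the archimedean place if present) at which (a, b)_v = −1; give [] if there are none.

[19, 23]

(a, b) ≡ (198835, -56810) mod (ℚ^×)²; places V = {2, 3, 5, 7, 13, 19, 23, ∞}.
(a,b)_7: α=1, u≡5; β=2, v≡2 (mod 7); (5|7)=-1, (2|7)=+1; sign (−1)^0·-1^2·+1^1 = +1.
(a,b)_13: α=1, u≡11; β=1, v≡11 (mod 13); (11|13)=-1, (11|13)=-1; sign (−1)^0·-1^1·-1^1 = +1.
(a,b)_∞: sgn(198835)=+, sgn(-56810)=−, so +1.
(a,b)_19: α=1, u≡18; β=1, v≡8 (mod 19); (18|19)=-1, (8|19)=-1; sign (−1)^1·-1^1·-1^1 = -1.
(a,b)_5: α=3, u≡3; β=3, v≡3 (mod 5); (3|5)=-1, (3|5)=-1; sign (−1)^0·-1^3·-1^3 = +1.
(a,b)_2: α=2, β=-7; u≡3, v≡3 (mod 8); ε(u)ε(v)=1·1, αω(v)=2·1, βω(u)=-7·1; sum ≡ 0  ⇒  +1.
(a,b)_23: α=1, u≡22; β=3, v≡10 (mod 23); (22|23)=-1, (10|23)=-1; sign (−1)^1·-1^3·-1^1 = -1.
(a,b)_3: α=0, u≡1; β=-4, v≡1 (mod 3); (1|3)=+1, (1|3)=+1; sign (−1)^0·+1^-4·+1^0 = +1.
(198835, -56810 / ℚ) ramifies at {19, 23}: a division algebra.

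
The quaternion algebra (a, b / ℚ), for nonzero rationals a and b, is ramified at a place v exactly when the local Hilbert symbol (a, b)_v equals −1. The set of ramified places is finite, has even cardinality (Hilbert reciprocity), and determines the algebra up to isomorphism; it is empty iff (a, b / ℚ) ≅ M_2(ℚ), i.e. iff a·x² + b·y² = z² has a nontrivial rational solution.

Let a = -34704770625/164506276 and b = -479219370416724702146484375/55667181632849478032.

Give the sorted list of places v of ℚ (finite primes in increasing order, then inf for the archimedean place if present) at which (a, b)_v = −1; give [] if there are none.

Mod squares: a ≡ -57, b ≡ -7735. Check v ∈ {∞, 2, 3, 5, 7, 11, 13, 17, 19, 23, 47, 53}.
v=2: v_2(a)=-2, v_2(b)=-4; units ≡ 7, 1 (mod 8); ε·ε+αω+βω = 1·0+-2·0+-4·0 ≡ 0  ⇒  (a,b)_2 = +1.
v=11: a=11^-4·(≡5), b=11^-10·(≡5) mod 11; (5|11)=+1, (5|11)=+1; (−1)^{-4·-10·5}·(+1)^-10·(+1)^-4 = +1.
v=7: a=7^2·(≡3), b=7^3·(≡1) mod 7; (3|7)=-1, (1|7)=+1; (−1)^{2·3·3}·(-1)^3·(+1)^2 = -1.
v=19: a=19^1·(≡6), b=19^2·(≡4) mod 19; (6|19)=+1, (4|19)=+1; (−1)^{1·2·9}·(+1)^2·(+1)^1 = +1.
v=∞: -57 < 0 and -7735 < 0  ⇒  (a,b)_∞ = -1.
v=17: a=17^0·(≡11), b=17^-1·(≡16) mod 17; (11|17)=-1, (16|17)=+1; (−1)^{0·-1·8}·(-1)^-1·(+1)^0 = -1.
v=5: a=5^4·(≡2), b=5^9·(≡3) mod 5; (2|5)=-1, (3|5)=-1; (−1)^{4·9·2}·(-1)^9·(-1)^4 = -1.
v=23: a=23^0·(≡3), b=23^2·(≡18) mod 23; (3|23)=+1, (18|23)=+1; (−1)^{0·2·11}·(+1)^2·(+1)^0 = +1.
v=53: a=53^-2·(≡49), b=53^-4·(≡8) mod 53; (49|53)=+1, (8|53)=-1; (−1)^{-2·-4·26}·(+1)^-4·(-1)^-2 = +1.
v=47: a=47^2·(≡12), b=47^4·(≡20) mod 47; (12|47)=+1, (20|47)=-1; (−1)^{2·4·23}·(+1)^4·(-1)^2 = +1.
v=3: a=3^3·(≡2), b=3^10·(≡2) mod 3; (2|3)=-1, (2|3)=-1; (−1)^{3·10·1}·(-1)^10·(-1)^3 = -1.
v=13: a=13^0·(≡5), b=13^1·(≡12) mod 13; (5|13)=-1, (12|13)=+1; (−1)^{0·1·6}·(-1)^1·(+1)^0 = -1.
(-57, -7735 / ℚ) ramifies at {3, 5, 7, 13, 17, ∞}: a division algebra.

[3, 5, 7, 13, 17, inf]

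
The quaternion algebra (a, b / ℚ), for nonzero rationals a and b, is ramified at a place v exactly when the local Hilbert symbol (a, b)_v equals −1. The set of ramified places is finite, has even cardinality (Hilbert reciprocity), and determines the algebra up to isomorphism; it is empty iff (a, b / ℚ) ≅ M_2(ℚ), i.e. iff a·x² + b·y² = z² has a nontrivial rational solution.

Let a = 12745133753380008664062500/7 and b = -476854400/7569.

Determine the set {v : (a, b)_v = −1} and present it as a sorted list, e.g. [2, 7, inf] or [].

Mod squares: a ≡ 2571288335, b ≡ -298034. Check v ∈ {∞, 2, 3, 5, 7, 11, 17, 19, 23, 29, 31}.
v=29: a=29^1·(≡9), b=29^-2·(≡22) mod 29; (9|29)=+1, (22|29)=+1; (−1)^{1·-2·14}·(+1)^-2·(+1)^1 = +1.
v=11: a=11^3·(≡5), b=11^1·(≡6) mod 11; (5|11)=+1, (6|11)=-1; (−1)^{3·1·5}·(+1)^1·(-1)^3 = +1.
v=3: a=3^0·(≡2), b=3^-2·(≡1) mod 3; (2|3)=-1, (1|3)=+1; (−1)^{0·-2·1}·(-1)^-2·(+1)^0 = +1.
v=31: a=31^3·(≡4), b=31^1·(≡22) mod 31; (4|31)=+1, (22|31)=-1; (−1)^{3·1·15}·(+1)^1·(-1)^3 = +1.
v=19: a=19^3·(≡4), b=19^1·(≡10) mod 19; (4|19)=+1, (10|19)=-1; (−1)^{3·1·9}·(+1)^1·(-1)^3 = +1.
v=2: v_2(a)=2, v_2(b)=7; units ≡ 7, 7 (mod 8); ε·ε+αω+βω = 1·1+2·0+7·0 ≡ 1  ⇒  (a,b)_2 = -1.
v=17: a=17^1·(≡9), b=17^0·(≡5) mod 17; (9|17)=+1, (5|17)=-1; (−1)^{1·0·8}·(+1)^0·(-1)^1 = -1.
v=5: a=5^9·(≡3), b=5^2·(≡1) mod 5; (3|5)=-1, (1|5)=+1; (−1)^{9·2·2}·(-1)^2·(+1)^9 = +1.
v=7: a=7^-1·(≡2), b=7^0·(≡3) mod 7; (2|7)=+1, (3|7)=-1; (−1)^{-1·0·3}·(+1)^0·(-1)^-1 = -1.
v=23: a=23^3·(≡14), b=23^1·(≡22) mod 23; (14|23)=-1, (22|23)=-1; (−1)^{3·1·11}·(-1)^1·(-1)^3 = -1.
v=∞: 2571288335 > 0 and -298034 < 0  ⇒  (a,b)_∞ = +1.
Ram(2571288335, -298034) = {2, 7, 17, 23}; no ℚ_2-point on the conic.

[2, 7, 17, 23]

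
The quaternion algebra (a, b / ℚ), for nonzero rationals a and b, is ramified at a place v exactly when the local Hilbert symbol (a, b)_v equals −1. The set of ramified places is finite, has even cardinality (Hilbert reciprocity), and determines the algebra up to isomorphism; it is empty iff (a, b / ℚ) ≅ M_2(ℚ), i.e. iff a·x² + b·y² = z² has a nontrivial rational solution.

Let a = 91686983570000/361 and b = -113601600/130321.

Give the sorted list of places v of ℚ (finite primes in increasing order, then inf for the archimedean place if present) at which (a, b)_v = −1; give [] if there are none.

[7, 13]

(a, b) ≡ (2093, -161) mod (ℚ^×)²; places V = {2, 3, 5, 7, 13, 19, 23, ∞}.
(a,b)_3: α=0, u≡2; β=2, v≡1 (mod 3); (2|3)=-1, (1|3)=+1; sign (−1)^0·-1^2·+1^0 = +1.
(a,b)_13: α=3, u≡5; β=0, v≡2 (mod 13); (5|13)=-1, (2|13)=-1; sign (−1)^0·-1^0·-1^3 = -1.
(a,b)_5: α=4, u≡2; β=2, v≡1 (mod 5); (2|5)=-1, (1|5)=+1; sign (−1)^0·-1^2·+1^4 = +1.
(a,b)_19: α=-2, u≡10; β=-4, v≡8 (mod 19); (10|19)=-1, (8|19)=-1; sign (−1)^0·-1^-4·-1^-2 = +1.
(a,b)_7: α=3, u≡6; β=3, v≡6 (mod 7); (6|7)=-1, (6|7)=-1; sign (−1)^1·-1^3·-1^3 = -1.
(a,b)_∞: sgn(2093)=+, sgn(-161)=−, so +1.
(a,b)_2: α=4, β=6; u≡5, v≡7 (mod 8); ε(u)ε(v)=0·1, αω(v)=4·0, βω(u)=6·1; sum ≡ 0  ⇒  +1.
(a,b)_23: α=3, u≡19; β=1, v≡9 (mod 23); (19|23)=-1, (9|23)=+1; sign (−1)^1·-1^1·+1^3 = +1.
(2093, -161 / ℚ) ramifies at {7, 13}: a division algebra.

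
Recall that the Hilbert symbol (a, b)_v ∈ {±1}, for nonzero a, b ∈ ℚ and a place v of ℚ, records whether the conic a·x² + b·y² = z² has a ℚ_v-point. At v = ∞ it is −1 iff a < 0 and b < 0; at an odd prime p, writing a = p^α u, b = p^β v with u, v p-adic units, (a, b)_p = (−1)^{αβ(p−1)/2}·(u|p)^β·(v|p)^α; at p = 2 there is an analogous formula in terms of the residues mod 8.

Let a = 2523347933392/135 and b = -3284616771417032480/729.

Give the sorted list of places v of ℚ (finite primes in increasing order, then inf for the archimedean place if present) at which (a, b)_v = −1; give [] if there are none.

(a, b) ≡ (195, -100130) mod (ℚ^×)²; places V = {2, 3, 5, 11, 13, 17, 19, 31, ∞}.
(a,b)_19: α=2, u≡17; β=3, v≡14 (mod 19); (17|19)=+1, (14|19)=-1; sign (−1)^0·+1^3·-1^2 = +1.
(a,b)_13: α=1, u≡6; β=2, v≡10 (mod 13); (6|13)=-1, (10|13)=+1; sign (−1)^0·-1^2·+1^1 = +1.
(a,b)_31: α=2, u≡9; β=3, v≡25 (mod 31); (9|31)=+1, (25|31)=+1; sign (−1)^0·+1^3·+1^2 = +1.
(a,b)_17: α=2, u≡1; β=3, v≡16 (mod 17); (1|17)=+1, (16|17)=+1; sign (−1)^0·+1^3·+1^2 = +1.
(a,b)_2: α=4, β=5; u≡3, v≡7 (mod 8); ε(u)ε(v)=1·1, αω(v)=4·0, βω(u)=5·1; sum ≡ 0  ⇒  +1.
(a,b)_3: α=-3, u≡2; β=-6, v≡1 (mod 3); (2|3)=-1, (1|3)=+1; sign (−1)^0·-1^-6·+1^-3 = +1.
(a,b)_5: α=-1, u≡1; β=1, v≡1 (mod 5); (1|5)=+1, (1|5)=+1; sign (−1)^0·+1^1·+1^-1 = +1.
(a,b)_∞: sgn(195)=+, sgn(-100130)=−, so +1.
(a,b)_11: α=2, u≡8; β=2, v≡4 (mod 11); (8|11)=-1, (4|11)=+1; sign (−1)^0·-1^2·+1^2 = +1.
Ram(a, b) = ∅: the form 195·x² + -100130·y² − z² is isotropic over every ℚ_v, so by Hasse–Minkowski it is isotropic over ℚ.

[]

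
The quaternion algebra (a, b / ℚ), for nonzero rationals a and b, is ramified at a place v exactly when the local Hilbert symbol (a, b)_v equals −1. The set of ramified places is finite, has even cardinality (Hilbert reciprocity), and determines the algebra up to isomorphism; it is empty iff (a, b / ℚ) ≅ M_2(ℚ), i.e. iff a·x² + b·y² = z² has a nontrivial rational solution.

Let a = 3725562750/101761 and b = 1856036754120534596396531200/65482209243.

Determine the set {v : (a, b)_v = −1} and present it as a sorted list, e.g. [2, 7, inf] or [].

[2, 19]

(a, b) ≡ (881790, 25194) mod (ℚ^×)²; places V = {2, 3, 5, 7, 11, 13, 17, 19, 29, 37, ∞}.
(a,b)_∞: sgn(881790)=+, sgn(25194)=+, so +1.
(a,b)_37: α=0, u≡24; β=-2, v≡12 (mod 37); (24|37)=-1, (12|37)=+1; sign (−1)^0·-1^-2·+1^0 = +1.
(a,b)_11: α=-2, u≡6; β=-6, v≡5 (mod 11); (6|11)=-1, (5|11)=+1; sign (−1)^0·-1^-6·+1^-2 = +1.
(a,b)_19: α=1, u≡10; β=3, v≡8 (mod 19); (10|19)=-1, (8|19)=-1; sign (−1)^1·-1^3·-1^1 = -1.
(a,b)_2: α=1, β=9; u≡7, v≡5 (mod 8); ε(u)ε(v)=1·0, αω(v)=1·1, βω(u)=9·0; sum ≡ 1  ⇒  -1.
(a,b)_5: α=3, u≡2; β=2, v≡1 (mod 5); (2|5)=-1, (1|5)=+1; sign (−1)^0·-1^2·+1^3 = +1.
(a,b)_7: α=1, u≡3; β=4, v≡1 (mod 7); (3|7)=-1, (1|7)=+1; sign (−1)^0·-1^4·+1^1 = +1.
(a,b)_13: α=3, u≡3; β=11, v≡1 (mod 13); (3|13)=+1, (1|13)=+1; sign (−1)^0·+1^11·+1^3 = +1.
(a,b)_17: α=1, u≡7; β=3, v≡7 (mod 17); (7|17)=-1, (7|17)=-1; sign (−1)^0·-1^3·-1^1 = +1.
(a,b)_3: α=1, u≡2; β=-3, v≡1 (mod 3); (2|3)=-1, (1|3)=+1; sign (−1)^1·-1^-3·+1^1 = +1.
(a,b)_29: α=-2, u≡6; β=0, v≡5 (mod 29); (6|29)=+1, (5|29)=+1; sign (−1)^0·+1^0·+1^-2 = +1.
|Ram(881790, 25194)| = 2, even; anisotropic at {2, 19}.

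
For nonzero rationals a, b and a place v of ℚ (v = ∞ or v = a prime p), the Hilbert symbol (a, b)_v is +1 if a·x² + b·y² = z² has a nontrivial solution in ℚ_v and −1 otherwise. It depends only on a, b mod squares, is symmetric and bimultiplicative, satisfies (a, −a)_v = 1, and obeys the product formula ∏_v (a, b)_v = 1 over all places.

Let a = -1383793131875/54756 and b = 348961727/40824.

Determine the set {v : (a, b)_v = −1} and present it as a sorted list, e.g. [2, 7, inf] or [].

Mod squares: a ≡ -18298091, b ≡ 17458. Check v ∈ {∞, 2, 3, 5, 7, 11, 13, 23, 29, 31, 37, 43, 53}.
v=∞: -18298091 < 0 and 17458 > 0  ⇒  (a,b)_∞ = +1.
v=29: a=29^0·(≡26), b=29^1·(≡23) mod 29; (26|29)=-1, (23|29)=+1; (−1)^{0·1·14}·(-1)^1·(+1)^0 = -1.
v=3: a=3^-4·(≡1), b=3^-6·(≡1) mod 3; (1|3)=+1, (1|3)=+1; (−1)^{-4·-6·1}·(+1)^-6·(+1)^-4 = +1.
v=53: a=53^1·(≡27), b=53^0·(≡2) mod 53; (27|53)=-1, (2|53)=-1; (−1)^{1·0·26}·(-1)^0·(-1)^1 = -1.
v=37: a=37^1·(≡27), b=37^0·(≡20) mod 37; (27|37)=+1, (20|37)=-1; (−1)^{1·0·18}·(+1)^0·(-1)^1 = -1.
v=7: a=7^1·(≡1), b=7^-1·(≡2) mod 7; (1|7)=+1, (2|7)=+1; (−1)^{1·-1·3}·(+1)^-1·(+1)^1 = -1.
v=23: a=23^0·(≡17), b=23^4·(≡18) mod 23; (17|23)=-1, (18|23)=+1; (−1)^{0·4·11}·(-1)^4·(+1)^0 = +1.
v=11: a=11^2·(≡2), b=11^0·(≡5) mod 11; (2|11)=-1, (5|11)=+1; (−1)^{2·0·5}·(-1)^0·(+1)^2 = +1.
v=2: v_2(a)=-2, v_2(b)=-3; units ≡ 5, 1 (mod 8); ε·ε+αω+βω = 0·0+-2·0+-3·1 ≡ 1  ⇒  (a,b)_2 = -1.
v=13: a=13^-2·(≡11), b=13^0·(≡9) mod 13; (11|13)=-1, (9|13)=+1; (−1)^{-2·0·6}·(-1)^0·(+1)^-2 = +1.
v=5: a=5^4·(≡4), b=5^0·(≡3) mod 5; (4|5)=+1, (3|5)=-1; (−1)^{4·0·2}·(+1)^0·(-1)^4 = +1.
v=31: a=31^1·(≡16), b=31^0·(≡1) mod 31; (16|31)=+1, (1|31)=+1; (−1)^{1·0·15}·(+1)^0·(+1)^1 = +1.
v=43: a=43^1·(≡19), b=43^1·(≡5) mod 43; (19|43)=-1, (5|43)=-1; (−1)^{1·1·21}·(-1)^1·(-1)^1 = -1.
(-18298091, 17458 / ℚ) ramifies at {2, 7, 29, 37, 43, 53}: a division algebra.

[2, 7, 29, 37, 43, 53]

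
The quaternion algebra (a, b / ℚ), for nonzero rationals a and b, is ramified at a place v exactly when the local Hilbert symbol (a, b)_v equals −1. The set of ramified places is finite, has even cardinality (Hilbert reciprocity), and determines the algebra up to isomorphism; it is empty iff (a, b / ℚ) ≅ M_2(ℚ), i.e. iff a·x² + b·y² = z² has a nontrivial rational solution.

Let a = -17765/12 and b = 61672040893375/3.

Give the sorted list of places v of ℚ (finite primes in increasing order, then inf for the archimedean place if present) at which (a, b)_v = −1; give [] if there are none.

Mod squares: a ≡ -53295, b ≡ 4845. Check v ∈ {∞, 2, 3, 5, 11, 17, 19}.
v=11: a=11^1·(≡2), b=11^4·(≡1) mod 11; (2|11)=-1, (1|11)=+1; (−1)^{1·4·5}·(-1)^4·(+1)^1 = +1.
v=19: a=19^1·(≡6), b=19^3·(≡13) mod 19; (6|19)=+1, (13|19)=-1; (−1)^{1·3·9}·(+1)^3·(-1)^1 = +1.
v=17: a=17^1·(≡5), b=17^3·(≡13) mod 17; (5|17)=-1, (13|17)=+1; (−1)^{1·3·8}·(-1)^3·(+1)^1 = -1.
v=2: v_2(a)=-2, v_2(b)=0; units ≡ 1, 5 (mod 8); ε·ε+αω+βω = 0·0+-2·1+0·0 ≡ 0  ⇒  (a,b)_2 = +1.
v=3: a=3^-1·(≡1), b=3^-1·(≡1) mod 3; (1|3)=+1, (1|3)=+1; (−1)^{-1·-1·1}·(+1)^-1·(+1)^-1 = -1.
v=∞: -53295 < 0 and 4845 > 0  ⇒  (a,b)_∞ = +1.
v=5: a=5^1·(≡1), b=5^3·(≡4) mod 5; (1|5)=+1, (4|5)=+1; (−1)^{1·3·2}·(+1)^3·(+1)^1 = +1.
|Ram(-53295, 4845)| = 2, even; anisotropic at {3, 17}.

[3, 17]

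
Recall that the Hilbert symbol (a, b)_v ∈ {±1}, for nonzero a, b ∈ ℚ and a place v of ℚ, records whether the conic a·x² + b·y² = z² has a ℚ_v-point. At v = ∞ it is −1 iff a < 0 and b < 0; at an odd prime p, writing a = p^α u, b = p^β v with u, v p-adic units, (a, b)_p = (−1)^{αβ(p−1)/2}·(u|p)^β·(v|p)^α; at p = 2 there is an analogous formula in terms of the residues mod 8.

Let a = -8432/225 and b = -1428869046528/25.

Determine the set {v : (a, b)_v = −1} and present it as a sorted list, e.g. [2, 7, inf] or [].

[7, 17, 31, inf]

Mod squares: a ≡ -527, b ≡ -2233. Check v ∈ {∞, 2, 3, 5, 7, 11, 17, 29, 31}.
v=11: a=11^0·(≡1), b=11^1·(≡10) mod 11; (1|11)=+1, (10|11)=-1; (−1)^{0·1·5}·(+1)^1·(-1)^0 = +1.
v=∞: -527 < 0 and -2233 < 0  ⇒  (a,b)_∞ = -1.
v=31: a=31^1·(≡28), b=31^2·(≡27) mod 31; (28|31)=+1, (27|31)=-1; (−1)^{1·2·15}·(+1)^2·(-1)^1 = -1.
v=7: a=7^0·(≡3), b=7^1·(≡3) mod 7; (3|7)=-1, (3|7)=-1; (−1)^{0·1·3}·(-1)^1·(-1)^0 = -1.
v=3: a=3^-2·(≡1), b=3^2·(≡2) mod 3; (1|3)=+1, (2|3)=-1; (−1)^{-2·2·1}·(+1)^2·(-1)^-2 = +1.
v=17: a=17^1·(≡12), b=17^2·(≡3) mod 17; (12|17)=-1, (3|17)=-1; (−1)^{1·2·8}·(-1)^2·(-1)^1 = -1.
v=29: a=29^0·(≡28), b=29^1·(≡14) mod 29; (28|29)=+1, (14|29)=-1; (−1)^{0·1·14}·(+1)^1·(-1)^0 = +1.
v=2: v_2(a)=4, v_2(b)=8; units ≡ 1, 7 (mod 8); ε·ε+αω+βω = 0·1+4·0+8·0 ≡ 0  ⇒  (a,b)_2 = +1.
v=5: a=5^-2·(≡2), b=5^-2·(≡2) mod 5; (2|5)=-1, (2|5)=-1; (−1)^{-2·-2·2}·(-1)^-2·(-1)^-2 = +1.
Ram(-527, -2233) = {7, 17, 31, ∞}; no ℚ_7-point on the conic.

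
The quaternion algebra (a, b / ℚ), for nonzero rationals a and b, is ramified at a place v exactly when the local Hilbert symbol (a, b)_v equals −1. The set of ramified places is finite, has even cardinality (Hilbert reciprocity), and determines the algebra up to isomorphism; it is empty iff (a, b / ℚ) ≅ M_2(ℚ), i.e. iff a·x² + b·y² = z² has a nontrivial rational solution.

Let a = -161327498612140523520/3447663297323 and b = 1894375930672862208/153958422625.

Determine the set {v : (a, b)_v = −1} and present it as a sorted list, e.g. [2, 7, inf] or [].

Mod squares: a ≡ -13498485, b ≡ 1885. Check v ∈ {∞, 2, 3, 5, 7, 11, 13, 19, 23, 29, 31}.
v=2: v_2(a)=14, v_2(b)=10; units ≡ 3, 5 (mod 8); ε·ε+αω+βω = 1·0+14·1+10·1 ≡ 0  ⇒  (a,b)_2 = +1.
v=7: a=7^-1·(≡6), b=7^-6·(≡4) mod 7; (6|7)=-1, (4|7)=+1; (−1)^{-1·-6·3}·(-1)^-6·(+1)^-1 = +1.
v=31: a=31^1·(≡26), b=31^2·(≡19) mod 31; (26|31)=-1, (19|31)=+1; (−1)^{1·2·15}·(-1)^2·(+1)^1 = +1.
v=11: a=11^3·(≡9), b=11^2·(≡4) mod 11; (9|11)=+1, (4|11)=+1; (−1)^{3·2·5}·(+1)^2·(+1)^3 = +1.
v=5: a=5^1·(≡2), b=5^-3·(≡3) mod 5; (2|5)=-1, (3|5)=-1; (−1)^{1·-3·2}·(-1)^-3·(-1)^1 = +1.
v=13: a=13^5·(≡9), b=13^5·(≡11) mod 13; (9|13)=+1, (11|13)=-1; (−1)^{5·5·6}·(+1)^5·(-1)^5 = -1.
v=19: a=19^-8·(≡10), b=19^-2·(≡9) mod 19; (10|19)=-1, (9|19)=+1; (−1)^{-8·-2·9}·(-1)^-2·(+1)^-8 = +1.
v=23: a=23^2·(≡1), b=23^2·(≡7) mod 23; (1|23)=+1, (7|23)=-1; (−1)^{2·2·11}·(+1)^2·(-1)^2 = +1.
v=29: a=29^-1·(≡2), b=29^-1·(≡1) mod 29; (2|29)=-1, (1|29)=+1; (−1)^{-1·-1·14}·(-1)^-1·(+1)^-1 = -1.
v=∞: -13498485 < 0 and 1885 > 0  ⇒  (a,b)_∞ = +1.
v=3: a=3^5·(≡1), b=3^4·(≡1) mod 3; (1|3)=+1, (1|3)=+1; (−1)^{5·4·1}·(+1)^4·(+1)^5 = +1.
(-13498485, 1885 / ℚ) ramifies at {13, 29}: a division algebra.

[13, 29]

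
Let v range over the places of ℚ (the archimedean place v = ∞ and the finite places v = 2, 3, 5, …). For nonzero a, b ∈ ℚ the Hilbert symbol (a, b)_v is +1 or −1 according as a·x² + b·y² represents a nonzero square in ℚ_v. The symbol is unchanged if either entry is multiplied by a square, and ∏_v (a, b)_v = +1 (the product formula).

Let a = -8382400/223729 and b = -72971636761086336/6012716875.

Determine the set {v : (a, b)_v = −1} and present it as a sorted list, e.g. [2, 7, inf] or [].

[13, 31, 43, inf]

(a, b) ≡ (-31, -34658) mod (ℚ^×)²; places V = {2, 3, 5, 7, 11, 13, 29, 31, 43, ∞}.
(a,b)_29: α=0, u≡11; β=2, v≡15 (mod 29); (11|29)=-1, (15|29)=-1; sign (−1)^0·-1^2·-1^0 = +1.
(a,b)_∞: sgn(-31)=−, sgn(-34658)=−, so -1.
(a,b)_13: α=2, u≡5; β=1, v≡1 (mod 13); (5|13)=-1, (1|13)=+1; sign (−1)^0·-1^1·+1^2 = -1.
(a,b)_7: α=0, u≡1; β=4, v≡3 (mod 7); (1|7)=+1, (3|7)=-1; sign (−1)^0·+1^4·-1^0 = +1.
(a,b)_5: α=2, u≡1; β=-4, v≡2 (mod 5); (1|5)=+1, (2|5)=-1; sign (−1)^0·+1^-4·-1^2 = +1.
(a,b)_11: α=-2, u≡7; β=-2, v≡1 (mod 11); (7|11)=-1, (1|11)=+1; sign (−1)^0·-1^-2·+1^-2 = +1.
(a,b)_2: α=6, β=7; u≡1, v≡7 (mod 8); ε(u)ε(v)=0·1, αω(v)=6·0, βω(u)=7·0; sum ≡ 0  ⇒  +1.
(a,b)_43: α=-2, u≡19; β=-3, v≡31 (mod 43); (19|43)=-1, (31|43)=+1; sign (−1)^0·-1^-3·+1^-2 = -1.
(a,b)_31: α=1, u≡22; β=3, v≡23 (mod 31); (22|31)=-1, (23|31)=-1; sign (−1)^1·-1^3·-1^1 = -1.
(a,b)_3: α=0, u≡2; β=6, v≡1 (mod 3); (2|3)=-1, (1|3)=+1; sign (−1)^0·-1^6·+1^0 = +1.
Ram(-31, -34658) = {13, 31, 43, ∞}; no ℚ_13-point on the conic.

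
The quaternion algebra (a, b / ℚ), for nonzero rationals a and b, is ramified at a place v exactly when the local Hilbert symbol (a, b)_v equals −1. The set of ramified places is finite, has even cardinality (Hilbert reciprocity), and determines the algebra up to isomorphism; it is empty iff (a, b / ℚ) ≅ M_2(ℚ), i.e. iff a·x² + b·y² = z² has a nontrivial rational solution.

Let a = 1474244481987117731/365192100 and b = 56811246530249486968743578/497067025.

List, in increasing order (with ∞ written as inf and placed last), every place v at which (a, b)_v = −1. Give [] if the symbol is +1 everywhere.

(a, b) ≡ (11, 12122) mod (ℚ^×)²; places V = {2, 3, 5, 7, 11, 13, 17, 19, 29, ∞}.
(a,b)_∞: sgn(11)=+, sgn(12122)=+, so +1.
(a,b)_7: α=-4, u≡4; β=-6, v≡6 (mod 7); (4|7)=+1, (6|7)=-1; sign (−1)^0·+1^-6·-1^-4 = +1.
(a,b)_5: α=-2, u≡4; β=-2, v≡3 (mod 5); (4|5)=+1, (3|5)=-1; sign (−1)^0·+1^-2·-1^-2 = +1.
(a,b)_17: α=4, u≡14; β=6, v≡16 (mod 17); (14|17)=-1, (16|17)=+1; sign (−1)^0·-1^6·+1^4 = +1.
(a,b)_29: α=2, u≡17; β=3, v≡15 (mod 29); (17|29)=-1, (15|29)=-1; sign (−1)^0·-1^3·-1^2 = -1.
(a,b)_2: α=-2, β=1; u≡3, v≡5 (mod 8); ε(u)ε(v)=1·0, αω(v)=-2·1, βω(u)=1·1; sum ≡ 1  ⇒  -1.
(a,b)_11: α=5, u≡9; β=7, v≡6 (mod 11); (9|11)=+1, (6|11)=-1; sign (−1)^1·+1^7·-1^5 = +1.
(a,b)_13: α=-2, u≡7; β=-2, v≡8 (mod 13); (7|13)=-1, (8|13)=-1; sign (−1)^0·-1^-2·-1^-2 = +1.
(a,b)_19: α=4, u≡16; β=5, v≡17 (mod 19); (16|19)=+1, (17|19)=+1; sign (−1)^0·+1^5·+1^4 = +1.
(a,b)_3: α=-2, u≡2; β=0, v≡2 (mod 3); (2|3)=-1, (2|3)=-1; sign (−1)^0·-1^0·-1^-2 = +1.
|Ram(11, 12122)| = 2, even; anisotropic at {2, 29}.

[2, 29]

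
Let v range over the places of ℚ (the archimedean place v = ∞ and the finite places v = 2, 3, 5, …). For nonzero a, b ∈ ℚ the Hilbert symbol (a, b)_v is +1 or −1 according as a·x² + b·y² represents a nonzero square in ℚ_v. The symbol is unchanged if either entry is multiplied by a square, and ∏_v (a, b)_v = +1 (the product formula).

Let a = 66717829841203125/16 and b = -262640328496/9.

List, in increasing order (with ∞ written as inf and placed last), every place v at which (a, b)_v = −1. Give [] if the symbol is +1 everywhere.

(a, b) ≡ (12597, -19) mod (ℚ^×)²; places V = {2, 3, 5, 7, 13, 17, 19, ∞}.
(a,b)_3: α=3, u≡2; β=-2, v≡2 (mod 3); (2|3)=-1, (2|3)=-1; sign (−1)^0·-1^-2·-1^3 = -1.
(a,b)_∞: sgn(12597)=+, sgn(-19)=−, so +1.
(a,b)_13: α=1, u≡5; β=2, v≡11 (mod 13); (5|13)=-1, (11|13)=-1; sign (−1)^0·-1^2·-1^1 = -1.
(a,b)_17: α=3, u≡10; β=2, v≡15 (mod 17); (10|17)=-1, (15|17)=+1; sign (−1)^0·-1^2·+1^3 = +1.
(a,b)_2: α=-4, β=4; u≡5, v≡5 (mod 8); ε(u)ε(v)=0·0, αω(v)=-4·1, βω(u)=4·1; sum ≡ 0  ⇒  +1.
(a,b)_5: α=6, u≡2; β=0, v≡1 (mod 5); (2|5)=-1, (1|5)=+1; sign (−1)^0·-1^0·+1^6 = +1.
(a,b)_19: α=5, u≡16; β=3, v≡15 (mod 19); (16|19)=+1, (15|19)=-1; sign (−1)^1·+1^3·-1^5 = +1.
(a,b)_7: α=0, u≡2; β=2, v≡2 (mod 7); (2|7)=+1, (2|7)=+1; sign (−1)^0·+1^2·+1^0 = +1.
(12597, -19 / ℚ) ramifies at {3, 13}: a division algebra.

[3, 13]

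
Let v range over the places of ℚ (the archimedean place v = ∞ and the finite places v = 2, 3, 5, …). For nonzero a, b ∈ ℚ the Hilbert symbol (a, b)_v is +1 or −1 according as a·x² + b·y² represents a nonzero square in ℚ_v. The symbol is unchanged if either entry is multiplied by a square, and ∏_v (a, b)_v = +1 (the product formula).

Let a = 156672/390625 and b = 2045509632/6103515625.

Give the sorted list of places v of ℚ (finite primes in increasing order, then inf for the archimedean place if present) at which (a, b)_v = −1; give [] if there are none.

[3, 17]

(a, b) ≡ (17, 3) mod (ℚ^×)²; places V = {2, 3, 5, 17, ∞}.
(a,b)_17: α=1, u≡15; β=2, v≡14 (mod 17); (15|17)=+1, (14|17)=-1; sign (−1)^0·+1^2·-1^1 = -1.
(a,b)_∞: sgn(17)=+, sgn(3)=+, so +1.
(a,b)_3: α=2, u≡2; β=3, v≡1 (mod 3); (2|3)=-1, (1|3)=+1; sign (−1)^0·-1^3·+1^2 = -1.
(a,b)_2: α=10, β=18; u≡1, v≡3 (mod 8); ε(u)ε(v)=0·1, αω(v)=10·1, βω(u)=18·0; sum ≡ 0  ⇒  +1.
(a,b)_5: α=-8, u≡2; β=-14, v≡2 (mod 5); (2|5)=-1, (2|5)=-1; sign (−1)^0·-1^-14·-1^-8 = +1.
Ram(17, 3) = {3, 17}; no ℚ_3-point on the conic.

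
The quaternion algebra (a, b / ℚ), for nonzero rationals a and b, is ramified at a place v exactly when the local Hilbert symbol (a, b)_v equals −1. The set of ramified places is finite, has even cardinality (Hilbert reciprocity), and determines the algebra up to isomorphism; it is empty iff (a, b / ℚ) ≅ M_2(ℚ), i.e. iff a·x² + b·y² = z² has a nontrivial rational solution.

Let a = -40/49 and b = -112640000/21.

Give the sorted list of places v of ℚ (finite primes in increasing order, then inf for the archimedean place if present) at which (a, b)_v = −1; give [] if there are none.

(a, b) ≡ (-10, -231) mod (ℚ^×)²; places V = {2, 3, 5, 7, 11, ∞}.
(a,b)_∞: sgn(-10)=−, sgn(-231)=−, so -1.
(a,b)_3: α=0, u≡2; β=-1, v≡1 (mod 3); (2|3)=-1, (1|3)=+1; sign (−1)^0·-1^-1·+1^0 = -1.
(a,b)_11: α=0, u≡3; β=1, v≡1 (mod 11); (3|11)=+1, (1|11)=+1; sign (−1)^0·+1^1·+1^0 = +1.
(a,b)_2: α=3, β=14; u≡3, v≡1 (mod 8); ε(u)ε(v)=1·0, αω(v)=3·0, βω(u)=14·1; sum ≡ 0  ⇒  +1.
(a,b)_7: α=-2, u≡2; β=-1, v≡1 (mod 7); (2|7)=+1, (1|7)=+1; sign (−1)^0·+1^-1·+1^-2 = +1.
(a,b)_5: α=1, u≡3; β=4, v≡1 (mod 5); (3|5)=-1, (1|5)=+1; sign (−1)^0·-1^4·+1^1 = +1.
Ram(-10, -231) = {3, ∞}; no ℚ_3-point on the conic.

[3, inf]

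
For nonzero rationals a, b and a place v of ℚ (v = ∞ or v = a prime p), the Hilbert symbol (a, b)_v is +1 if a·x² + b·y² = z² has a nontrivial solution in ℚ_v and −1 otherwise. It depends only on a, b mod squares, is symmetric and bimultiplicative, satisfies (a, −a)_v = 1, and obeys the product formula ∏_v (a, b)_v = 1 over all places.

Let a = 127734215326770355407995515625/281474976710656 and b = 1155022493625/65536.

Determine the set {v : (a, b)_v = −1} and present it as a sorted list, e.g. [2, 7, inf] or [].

[3, 5, 11, 17]

(a, b) ≡ (17, 2145) mod (ℚ^×)²; places V = {2, 3, 5, 7, 11, 13, 17, 19, 37, ∞}.
(a,b)_37: α=2, u≡5; β=0, v≡33 (mod 37); (5|37)=-1, (33|37)=+1; sign (−1)^0·-1^0·+1^2 = +1.
(a,b)_13: α=6, u≡12; β=3, v≡9 (mod 13); (12|13)=+1, (9|13)=+1; sign (−1)^0·+1^3·+1^6 = +1.
(a,b)_3: α=0, u≡2; β=3, v≡1 (mod 3); (2|3)=-1, (1|3)=+1; sign (−1)^0·-1^3·+1^0 = -1.
(a,b)_∞: sgn(17)=+, sgn(2145)=+, so +1.
(a,b)_17: α=3, u≡8; β=2, v≡7 (mod 17); (8|17)=+1, (7|17)=-1; sign (−1)^0·+1^2·-1^3 = -1.
(a,b)_7: α=8, u≡3; β=2, v≡3 (mod 7); (3|7)=-1, (3|7)=-1; sign (−1)^0·-1^2·-1^8 = +1.
(a,b)_5: α=6, u≡3; β=3, v≡4 (mod 5); (3|5)=-1, (4|5)=+1; sign (−1)^0·-1^3·+1^6 = -1.
(a,b)_19: α=2, u≡1; β=0, v≡16 (mod 19); (1|19)=+1, (16|19)=+1; sign (−1)^0·+1^0·+1^2 = +1.
(a,b)_2: α=-48, β=-16; u≡1, v≡1 (mod 8); ε(u)ε(v)=0·0, αω(v)=-48·0, βω(u)=-16·0; sum ≡ 0  ⇒  +1.
(a,b)_11: α=2, u≡10; β=1, v≡10 (mod 11); (10|11)=-1, (10|11)=-1; sign (−1)^0·-1^1·-1^2 = -1.
(17, 2145 / ℚ) ramifies at {3, 5, 11, 17}: a division algebra.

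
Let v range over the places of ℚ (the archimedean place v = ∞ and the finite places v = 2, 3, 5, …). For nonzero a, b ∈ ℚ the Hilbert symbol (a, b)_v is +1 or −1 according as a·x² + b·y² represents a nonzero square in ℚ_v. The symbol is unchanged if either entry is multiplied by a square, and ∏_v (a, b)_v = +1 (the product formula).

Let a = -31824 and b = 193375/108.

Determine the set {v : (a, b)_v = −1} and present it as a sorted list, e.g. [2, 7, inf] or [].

[7, 17]

Mod squares: a ≡ -221, b ≡ 23205. Check v ∈ {∞, 2, 3, 5, 7, 13, 17}.
v=17: a=17^1·(≡15), b=17^1·(≡6) mod 17; (15|17)=+1, (6|17)=-1; (−1)^{1·1·8}·(+1)^1·(-1)^1 = -1.
v=2: v_2(a)=4, v_2(b)=-2; units ≡ 3, 5 (mod 8); ε·ε+αω+βω = 1·0+4·1+-2·1 ≡ 0  ⇒  (a,b)_2 = +1.
v=3: a=3^2·(≡1), b=3^-3·(≡1) mod 3; (1|3)=+1, (1|3)=+1; (−1)^{2·-3·1}·(+1)^-3·(+1)^2 = +1.
v=∞: -221 < 0 and 23205 > 0  ⇒  (a,b)_∞ = +1.
v=13: a=13^1·(≡9), b=13^1·(≡4) mod 13; (9|13)=+1, (4|13)=+1; (−1)^{1·1·6}·(+1)^1·(+1)^1 = +1.
v=7: a=7^0·(≡5), b=7^1·(≡1) mod 7; (5|7)=-1, (1|7)=+1; (−1)^{0·1·3}·(-1)^1·(+1)^0 = -1.
v=5: a=5^0·(≡1), b=5^3·(≡4) mod 5; (1|5)=+1, (4|5)=+1; (−1)^{0·3·2}·(+1)^3·(+1)^0 = +1.
Ram(-221, 23205) = {7, 17}; no ℚ_7-point on the conic.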